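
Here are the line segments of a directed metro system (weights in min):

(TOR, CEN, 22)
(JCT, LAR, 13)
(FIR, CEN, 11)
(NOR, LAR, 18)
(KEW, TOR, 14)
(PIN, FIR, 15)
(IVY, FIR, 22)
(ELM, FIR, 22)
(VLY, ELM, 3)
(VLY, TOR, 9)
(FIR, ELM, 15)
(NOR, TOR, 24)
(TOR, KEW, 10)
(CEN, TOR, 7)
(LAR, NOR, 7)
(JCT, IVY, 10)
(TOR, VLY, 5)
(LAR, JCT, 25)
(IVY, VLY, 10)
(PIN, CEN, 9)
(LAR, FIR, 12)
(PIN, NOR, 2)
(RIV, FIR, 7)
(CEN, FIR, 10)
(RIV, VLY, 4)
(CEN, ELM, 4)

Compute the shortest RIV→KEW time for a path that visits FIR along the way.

Best RIV to FIR: RIV–FIR costing 7
Shortest FIR→KEW: FIR–CEN–TOR–KEW = 28
Total via FIR: 7 + 28 = 35 min.

35 min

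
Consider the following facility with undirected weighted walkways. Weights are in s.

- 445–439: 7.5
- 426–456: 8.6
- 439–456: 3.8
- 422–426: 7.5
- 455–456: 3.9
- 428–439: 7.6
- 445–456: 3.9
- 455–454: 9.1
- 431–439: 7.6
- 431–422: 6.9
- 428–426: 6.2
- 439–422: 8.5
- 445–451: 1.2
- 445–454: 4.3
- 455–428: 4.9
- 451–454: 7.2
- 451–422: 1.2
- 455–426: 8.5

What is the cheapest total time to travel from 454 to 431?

13.6 s

Settle nodes by increasing distance from 454:
454: 0
445: 4.3  (via 454)
451: 5.5  (via 445)
422: 6.7  (via 451)
456: 8.2  (via 445)
455: 9.1  (via 454)
439: 11.8  (via 445)
431: 13.6  (via 422)
Shortest route: 454 → 445 → 451 → 422 → 431 = 13.6 s.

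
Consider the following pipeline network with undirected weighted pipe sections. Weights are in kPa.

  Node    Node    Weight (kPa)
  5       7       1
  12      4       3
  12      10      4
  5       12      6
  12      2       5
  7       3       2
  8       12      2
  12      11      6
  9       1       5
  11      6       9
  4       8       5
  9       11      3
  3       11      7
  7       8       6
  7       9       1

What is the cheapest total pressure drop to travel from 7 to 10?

11 kPa

Enumerating some paths:
7–5–12–10: 1+6+4 = 11
7–8–4–12–10: 6+5+3+4 = 18
7–8–12–10: 6+2+4 = 12
7–9–11–12–10: 1+3+6+4 = 14
The minimum is 11 kPa via 7–5–12–10.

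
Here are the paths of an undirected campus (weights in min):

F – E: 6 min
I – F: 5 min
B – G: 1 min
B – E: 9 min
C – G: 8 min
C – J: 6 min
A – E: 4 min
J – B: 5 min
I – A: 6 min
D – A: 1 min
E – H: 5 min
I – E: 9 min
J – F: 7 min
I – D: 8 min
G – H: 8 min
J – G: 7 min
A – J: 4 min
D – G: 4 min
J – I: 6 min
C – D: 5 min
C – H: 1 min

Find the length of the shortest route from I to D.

Candidate routes:
I–A–D: 6+1 = 7
I–D: 8 = 8
The minimum is 7 min via I–A–D.

7 min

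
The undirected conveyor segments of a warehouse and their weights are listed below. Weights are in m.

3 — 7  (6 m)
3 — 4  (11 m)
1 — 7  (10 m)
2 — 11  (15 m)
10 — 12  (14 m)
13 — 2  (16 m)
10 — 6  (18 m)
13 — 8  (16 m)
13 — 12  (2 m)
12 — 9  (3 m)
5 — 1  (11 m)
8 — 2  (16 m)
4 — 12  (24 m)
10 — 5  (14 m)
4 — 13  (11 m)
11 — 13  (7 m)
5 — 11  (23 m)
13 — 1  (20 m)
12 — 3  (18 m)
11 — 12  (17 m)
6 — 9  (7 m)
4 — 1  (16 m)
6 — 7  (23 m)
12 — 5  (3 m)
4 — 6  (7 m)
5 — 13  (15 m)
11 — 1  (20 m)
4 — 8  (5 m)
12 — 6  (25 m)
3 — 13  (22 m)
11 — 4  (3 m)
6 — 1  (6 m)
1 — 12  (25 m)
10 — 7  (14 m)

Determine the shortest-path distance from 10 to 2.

Running Dijkstra from 10:
10: 0
5: 14  (via 10)
7: 14  (via 10)
12: 14  (via 10)
13: 16  (via 12)
9: 17  (via 12)
6: 18  (via 10)
3: 20  (via 7)
11: 23  (via 13)
1: 24  (via 7)
4: 25  (via 6)
8: 30  (via 4)
2: 32  (via 13)
Shortest route: 10–12–13–2 = 32 m.

32 m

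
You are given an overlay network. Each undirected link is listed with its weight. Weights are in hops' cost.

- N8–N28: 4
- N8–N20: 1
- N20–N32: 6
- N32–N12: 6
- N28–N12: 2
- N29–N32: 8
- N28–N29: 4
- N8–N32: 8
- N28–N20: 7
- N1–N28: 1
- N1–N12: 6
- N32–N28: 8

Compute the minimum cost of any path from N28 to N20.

Running Dijkstra from N28:
N28: 0
N1: 1  (via N28)
N12: 2  (via N28)
N8: 4  (via N28)
N29: 4  (via N28)
N20: 5  (via N8)
Shortest route: N28–N8–N20 = 5 hops' cost.

5 hops' cost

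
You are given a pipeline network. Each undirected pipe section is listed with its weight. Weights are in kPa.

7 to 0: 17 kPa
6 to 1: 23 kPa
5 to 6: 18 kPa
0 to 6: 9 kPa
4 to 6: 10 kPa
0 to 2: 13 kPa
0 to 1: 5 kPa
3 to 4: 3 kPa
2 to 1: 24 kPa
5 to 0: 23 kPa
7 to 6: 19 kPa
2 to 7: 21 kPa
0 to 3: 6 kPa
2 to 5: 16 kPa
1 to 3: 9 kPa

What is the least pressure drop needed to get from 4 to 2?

Compare a few routes:
4–3–0–2: 3+6+13 = 22
4–6–0–2: 10+9+13 = 32
4–3–1–0–2: 3+9+5+13 = 30
4–3–1–2: 3+9+24 = 36
The minimum is 22 kPa via 4–3–0–2.

22 kPa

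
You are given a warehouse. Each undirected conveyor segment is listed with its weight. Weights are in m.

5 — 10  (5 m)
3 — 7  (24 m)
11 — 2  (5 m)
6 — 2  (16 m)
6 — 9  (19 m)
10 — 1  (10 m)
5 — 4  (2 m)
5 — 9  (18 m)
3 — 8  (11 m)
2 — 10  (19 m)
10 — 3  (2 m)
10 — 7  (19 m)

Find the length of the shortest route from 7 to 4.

Candidate routes:
7 - 10 - 5 - 4: 19+5+2 = 26
7 - 3 - 10 - 5 - 4: 24+2+5+2 = 33
Cheapest is 7 - 10 - 5 - 4 at 26 m.

26 m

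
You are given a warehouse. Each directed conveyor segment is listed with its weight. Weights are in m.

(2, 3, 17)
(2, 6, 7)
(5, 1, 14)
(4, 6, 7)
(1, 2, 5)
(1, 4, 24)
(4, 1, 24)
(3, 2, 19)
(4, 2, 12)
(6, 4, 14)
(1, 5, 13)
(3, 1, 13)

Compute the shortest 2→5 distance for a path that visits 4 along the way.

Shortest 2→4: 2 → 6 → 4 = 21
Shortest 4→5: 4 → 1 → 5 = 37
Total via 4: 21 + 37 = 58 m.

58 m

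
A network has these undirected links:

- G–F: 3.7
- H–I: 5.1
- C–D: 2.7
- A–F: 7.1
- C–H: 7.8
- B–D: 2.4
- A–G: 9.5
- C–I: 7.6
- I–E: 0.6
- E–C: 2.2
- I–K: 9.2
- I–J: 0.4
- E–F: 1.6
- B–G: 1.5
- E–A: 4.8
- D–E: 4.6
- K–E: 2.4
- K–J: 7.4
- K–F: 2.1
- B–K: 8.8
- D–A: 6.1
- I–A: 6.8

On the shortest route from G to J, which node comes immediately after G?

Compare a few routes:
G → F → E → I → J: 3.7+1.6+0.6+0.4 = 6.3
G → B → D → E → I → J: 1.5+2.4+4.6+0.6+0.4 = 9.5
G → F → K → E → I → J: 3.7+2.1+2.4+0.6+0.4 = 9.2
G → B → D → C → E → I → J: 1.5+2.4+2.7+2.2+0.6+0.4 = 9.8
Cheapest is G → F → E → I → J at 6.3.
So from G the first move is to F.

F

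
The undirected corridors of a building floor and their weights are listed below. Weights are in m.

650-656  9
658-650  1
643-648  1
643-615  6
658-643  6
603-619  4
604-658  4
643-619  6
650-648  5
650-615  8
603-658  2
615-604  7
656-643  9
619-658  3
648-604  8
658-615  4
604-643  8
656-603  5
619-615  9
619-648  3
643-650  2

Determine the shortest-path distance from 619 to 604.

7 m

Candidate routes:
619 - 603 - 658 - 604: 4+2+4 = 10
619 - 658 - 604: 3+4 = 7
The minimum is 7 m via 619 - 658 - 604.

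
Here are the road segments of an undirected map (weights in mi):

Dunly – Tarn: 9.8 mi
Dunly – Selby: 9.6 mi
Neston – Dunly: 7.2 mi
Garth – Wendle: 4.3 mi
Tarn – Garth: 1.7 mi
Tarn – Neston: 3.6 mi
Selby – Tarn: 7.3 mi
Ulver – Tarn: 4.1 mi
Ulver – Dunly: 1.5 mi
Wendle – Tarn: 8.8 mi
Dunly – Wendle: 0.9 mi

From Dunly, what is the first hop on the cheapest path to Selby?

Candidate routes:
Dunly - Wendle - Tarn - Selby: 0.9+8.8+7.3 = 17
Dunly - Wendle - Garth - Tarn - Selby: 0.9+4.3+1.7+7.3 = 14.2
Dunly - Ulver - Tarn - Selby: 1.5+4.1+7.3 = 12.9
Dunly - Selby: 9.6 = 9.6
The minimum is 9.6 mi via Dunly - Selby.
So from Dunly the first move is to Selby.

Selby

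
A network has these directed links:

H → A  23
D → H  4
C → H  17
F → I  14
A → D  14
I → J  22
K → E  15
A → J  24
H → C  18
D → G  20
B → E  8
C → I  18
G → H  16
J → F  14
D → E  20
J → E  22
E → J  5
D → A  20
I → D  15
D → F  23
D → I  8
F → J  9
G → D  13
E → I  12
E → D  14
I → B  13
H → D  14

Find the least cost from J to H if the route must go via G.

Best J to G: J → E → D → G costing 56
Shortest G→H: G → H = 16
Total via G: 56 + 16 = 72.

72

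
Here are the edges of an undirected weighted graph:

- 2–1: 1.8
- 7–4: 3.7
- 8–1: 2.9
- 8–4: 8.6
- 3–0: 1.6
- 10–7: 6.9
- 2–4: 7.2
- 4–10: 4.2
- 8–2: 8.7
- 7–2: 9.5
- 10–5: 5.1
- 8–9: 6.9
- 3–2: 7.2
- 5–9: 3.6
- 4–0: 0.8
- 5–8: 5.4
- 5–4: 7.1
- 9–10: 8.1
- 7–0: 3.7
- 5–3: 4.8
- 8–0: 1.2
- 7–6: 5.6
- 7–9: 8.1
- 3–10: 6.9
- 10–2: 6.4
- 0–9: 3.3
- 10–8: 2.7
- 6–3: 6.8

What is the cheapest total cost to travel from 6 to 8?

Enumerating some paths:
6 - 7 - 0 - 8: 5.6+3.7+1.2 = 10.5
6 - 7 - 10 - 8: 5.6+6.9+2.7 = 15.2
6 - 7 - 4 - 0 - 8: 5.6+3.7+0.8+1.2 = 11.3
6 - 3 - 0 - 8: 6.8+1.6+1.2 = 9.6
The minimum is 9.6 via 6 - 3 - 0 - 8.

9.6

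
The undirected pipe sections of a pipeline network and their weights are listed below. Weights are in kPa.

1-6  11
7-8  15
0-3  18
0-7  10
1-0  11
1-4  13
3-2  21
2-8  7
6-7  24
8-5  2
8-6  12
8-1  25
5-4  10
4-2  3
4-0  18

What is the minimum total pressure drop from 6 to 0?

22 kPa

Candidate routes:
6 - 8 - 2 - 4 - 0: 12+7+3+18 = 40
6 - 1 - 0: 11+11 = 22
6 - 8 - 7 - 0: 12+15+10 = 37
6 - 7 - 0: 24+10 = 34
Cheapest is 6 - 1 - 0 at 22 kPa.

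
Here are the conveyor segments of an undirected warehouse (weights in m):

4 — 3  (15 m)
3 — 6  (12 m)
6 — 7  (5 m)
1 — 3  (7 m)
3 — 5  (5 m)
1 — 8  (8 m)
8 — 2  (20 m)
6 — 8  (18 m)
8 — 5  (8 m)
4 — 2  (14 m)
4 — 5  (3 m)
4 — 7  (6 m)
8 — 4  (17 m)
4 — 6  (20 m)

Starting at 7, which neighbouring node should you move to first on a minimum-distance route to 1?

Candidate routes:
7 → 4 → 5 → 3 → 1: 6+3+5+7 = 21
7 → 6 → 3 → 1: 5+12+7 = 24
Cheapest is 7 → 4 → 5 → 3 → 1 at 21 m.
So from 7 the first move is to 4.

4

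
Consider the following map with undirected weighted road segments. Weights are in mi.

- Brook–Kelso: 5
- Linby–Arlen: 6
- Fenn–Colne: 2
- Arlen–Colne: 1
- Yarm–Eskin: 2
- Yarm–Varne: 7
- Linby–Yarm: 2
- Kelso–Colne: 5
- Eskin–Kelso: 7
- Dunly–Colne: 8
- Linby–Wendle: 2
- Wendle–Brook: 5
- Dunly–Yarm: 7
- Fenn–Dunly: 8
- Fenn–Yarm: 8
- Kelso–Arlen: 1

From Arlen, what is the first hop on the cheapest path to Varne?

Enumerating some paths:
Arlen–Kelso–Eskin–Yarm–Varne: 1+7+2+7 = 17
Arlen–Colne–Kelso–Eskin–Yarm–Varne: 1+5+7+2+7 = 22
Arlen–Linby–Yarm–Varne: 6+2+7 = 15
Arlen–Colne–Fenn–Yarm–Varne: 1+2+8+7 = 18
Cheapest is Arlen–Linby–Yarm–Varne at 15 mi.
So from Arlen the first move is to Linby.

Linby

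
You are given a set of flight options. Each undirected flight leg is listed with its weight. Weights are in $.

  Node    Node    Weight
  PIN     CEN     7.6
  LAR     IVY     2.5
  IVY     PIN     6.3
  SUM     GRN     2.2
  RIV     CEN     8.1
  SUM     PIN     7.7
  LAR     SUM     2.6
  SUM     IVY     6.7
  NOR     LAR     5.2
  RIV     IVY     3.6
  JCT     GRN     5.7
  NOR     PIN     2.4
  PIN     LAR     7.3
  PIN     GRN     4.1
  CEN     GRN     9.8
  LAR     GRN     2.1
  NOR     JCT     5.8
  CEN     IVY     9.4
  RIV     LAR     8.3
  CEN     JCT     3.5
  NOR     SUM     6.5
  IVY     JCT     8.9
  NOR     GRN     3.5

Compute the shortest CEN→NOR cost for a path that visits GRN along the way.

$12.7

Shortest CEN→GRN: CEN → JCT → GRN = 9.2
Best GRN to NOR: GRN → NOR costing 3.5
Total via GRN: 9.2 + 3.5 = $12.7.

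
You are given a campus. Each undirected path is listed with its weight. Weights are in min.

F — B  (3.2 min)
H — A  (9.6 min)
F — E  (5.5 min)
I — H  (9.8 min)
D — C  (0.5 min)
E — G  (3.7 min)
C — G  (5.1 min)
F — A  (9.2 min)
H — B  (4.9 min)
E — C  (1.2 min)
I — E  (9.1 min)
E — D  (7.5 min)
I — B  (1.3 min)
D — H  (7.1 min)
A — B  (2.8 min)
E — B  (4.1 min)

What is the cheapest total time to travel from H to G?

Settle nodes by increasing distance from H:
H: 0
B: 4.9  (via H)
I: 6.2  (via B)
D: 7.1  (via H)
C: 7.6  (via D)
A: 7.7  (via B)
F: 8.1  (via B)
E: 8.8  (via C)
G: 12.5  (via E)
Shortest route: H–D–C–E–G = 12.5 min.

12.5 min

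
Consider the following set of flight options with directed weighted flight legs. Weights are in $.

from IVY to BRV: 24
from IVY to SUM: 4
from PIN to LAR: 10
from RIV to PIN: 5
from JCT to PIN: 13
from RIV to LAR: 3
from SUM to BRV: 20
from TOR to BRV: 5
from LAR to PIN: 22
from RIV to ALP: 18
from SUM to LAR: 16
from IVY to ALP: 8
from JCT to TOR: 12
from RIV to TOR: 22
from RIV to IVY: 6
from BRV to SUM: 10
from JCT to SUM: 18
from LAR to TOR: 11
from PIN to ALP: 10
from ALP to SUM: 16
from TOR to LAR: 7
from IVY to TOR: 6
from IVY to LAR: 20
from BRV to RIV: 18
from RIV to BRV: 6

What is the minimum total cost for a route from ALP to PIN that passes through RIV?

Best ALP to RIV: ALP → SUM → BRV → RIV costing 54
Shortest RIV→PIN: RIV → PIN = 5
Total via RIV: 54 + 5 = $59.

$59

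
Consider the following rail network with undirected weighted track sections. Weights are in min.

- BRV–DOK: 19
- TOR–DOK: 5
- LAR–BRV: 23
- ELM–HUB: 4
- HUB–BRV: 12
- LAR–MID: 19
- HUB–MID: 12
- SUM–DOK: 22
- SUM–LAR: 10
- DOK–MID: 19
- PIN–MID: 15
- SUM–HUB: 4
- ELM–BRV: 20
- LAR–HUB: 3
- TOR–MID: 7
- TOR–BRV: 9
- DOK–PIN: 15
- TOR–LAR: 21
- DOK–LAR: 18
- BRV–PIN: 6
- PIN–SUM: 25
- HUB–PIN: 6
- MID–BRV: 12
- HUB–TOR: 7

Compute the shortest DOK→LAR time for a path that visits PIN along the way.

24 min

Shortest DOK→PIN: DOK–PIN = 15
Shortest PIN→LAR: PIN–HUB–LAR = 9
Total via PIN: 15 + 9 = 24 min.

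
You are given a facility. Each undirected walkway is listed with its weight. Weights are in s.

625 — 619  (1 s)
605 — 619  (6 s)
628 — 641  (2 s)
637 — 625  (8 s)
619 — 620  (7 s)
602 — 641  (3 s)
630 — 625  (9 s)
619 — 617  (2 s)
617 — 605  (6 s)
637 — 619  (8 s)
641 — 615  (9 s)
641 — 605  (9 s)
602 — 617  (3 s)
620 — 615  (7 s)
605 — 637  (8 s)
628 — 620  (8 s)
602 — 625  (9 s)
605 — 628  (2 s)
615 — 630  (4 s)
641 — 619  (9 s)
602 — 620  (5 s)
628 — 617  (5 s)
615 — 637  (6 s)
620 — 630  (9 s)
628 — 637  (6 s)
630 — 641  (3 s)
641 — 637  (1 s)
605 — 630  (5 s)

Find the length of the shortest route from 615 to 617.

13 s

Settle nodes by increasing distance from 615:
615: 0
630: 4  (via 615)
637: 6  (via 615)
620: 7  (via 615)
641: 7  (via 630)
605: 9  (via 630)
628: 9  (via 641)
602: 10  (via 641)
625: 13  (via 630)
617: 13  (via 602)
Shortest route: 615 → 630 → 641 → 602 → 617 = 13 s.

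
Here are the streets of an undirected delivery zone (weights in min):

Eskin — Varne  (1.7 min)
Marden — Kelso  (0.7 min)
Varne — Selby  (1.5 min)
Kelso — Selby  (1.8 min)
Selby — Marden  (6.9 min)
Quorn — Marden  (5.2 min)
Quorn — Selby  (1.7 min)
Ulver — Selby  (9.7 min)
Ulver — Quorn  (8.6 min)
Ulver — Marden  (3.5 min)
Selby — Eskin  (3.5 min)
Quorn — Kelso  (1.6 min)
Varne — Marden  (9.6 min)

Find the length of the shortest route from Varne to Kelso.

Compare a few routes:
Varne → Eskin → Selby → Kelso: 1.7+3.5+1.8 = 7
Varne → Selby → Kelso: 1.5+1.8 = 3.3
Varne → Selby → Quorn → Kelso: 1.5+1.7+1.6 = 4.8
The minimum is 3.3 min via Varne → Selby → Kelso.

3.3 min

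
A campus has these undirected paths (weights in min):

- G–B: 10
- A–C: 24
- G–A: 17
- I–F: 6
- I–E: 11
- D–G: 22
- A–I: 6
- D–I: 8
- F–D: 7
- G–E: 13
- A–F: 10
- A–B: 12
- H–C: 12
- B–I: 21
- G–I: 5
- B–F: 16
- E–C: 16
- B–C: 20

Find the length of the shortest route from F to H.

Shortest distances from F:
F: 0
I: 6  (via F)
D: 7  (via F)
A: 10  (via F)
G: 11  (via I)
B: 16  (via F)
E: 17  (via I)
C: 33  (via E)
H: 45  (via C)
Shortest route: F → I → E → C → H = 45 min.

45 min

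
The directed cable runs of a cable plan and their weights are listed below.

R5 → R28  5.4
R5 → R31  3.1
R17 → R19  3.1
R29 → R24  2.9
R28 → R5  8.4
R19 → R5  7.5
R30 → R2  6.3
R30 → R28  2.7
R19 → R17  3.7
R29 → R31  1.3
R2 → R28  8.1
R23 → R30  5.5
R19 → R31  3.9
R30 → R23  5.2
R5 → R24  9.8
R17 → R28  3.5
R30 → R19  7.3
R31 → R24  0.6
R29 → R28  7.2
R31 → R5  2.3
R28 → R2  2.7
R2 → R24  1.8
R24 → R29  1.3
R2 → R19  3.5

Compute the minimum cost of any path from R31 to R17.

Candidate routes:
R31–R5–R28–R2–R19–R17: 2.3+5.4+2.7+3.5+3.7 = 17.6
R31–R24–R29–R28–R2–R19–R17: 0.6+1.3+7.2+2.7+3.5+3.7 = 19
The minimum is 17.6 via R31–R5–R28–R2–R19–R17.

17.6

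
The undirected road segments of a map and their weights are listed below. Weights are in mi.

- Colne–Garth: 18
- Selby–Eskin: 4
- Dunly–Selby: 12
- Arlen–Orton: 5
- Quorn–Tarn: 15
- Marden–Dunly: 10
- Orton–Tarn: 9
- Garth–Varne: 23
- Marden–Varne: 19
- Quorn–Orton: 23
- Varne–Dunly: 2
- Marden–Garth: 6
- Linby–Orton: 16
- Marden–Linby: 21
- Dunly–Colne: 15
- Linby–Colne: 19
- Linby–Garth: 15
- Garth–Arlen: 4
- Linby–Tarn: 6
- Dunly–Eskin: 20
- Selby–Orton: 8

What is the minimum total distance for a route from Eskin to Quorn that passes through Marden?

64 mi

Shortest Eskin→Marden: Eskin–Selby–Dunly–Marden = 26
Shortest Marden→Quorn: Marden–Garth–Arlen–Orton–Quorn = 38
Total via Marden: 26 + 38 = 64 mi.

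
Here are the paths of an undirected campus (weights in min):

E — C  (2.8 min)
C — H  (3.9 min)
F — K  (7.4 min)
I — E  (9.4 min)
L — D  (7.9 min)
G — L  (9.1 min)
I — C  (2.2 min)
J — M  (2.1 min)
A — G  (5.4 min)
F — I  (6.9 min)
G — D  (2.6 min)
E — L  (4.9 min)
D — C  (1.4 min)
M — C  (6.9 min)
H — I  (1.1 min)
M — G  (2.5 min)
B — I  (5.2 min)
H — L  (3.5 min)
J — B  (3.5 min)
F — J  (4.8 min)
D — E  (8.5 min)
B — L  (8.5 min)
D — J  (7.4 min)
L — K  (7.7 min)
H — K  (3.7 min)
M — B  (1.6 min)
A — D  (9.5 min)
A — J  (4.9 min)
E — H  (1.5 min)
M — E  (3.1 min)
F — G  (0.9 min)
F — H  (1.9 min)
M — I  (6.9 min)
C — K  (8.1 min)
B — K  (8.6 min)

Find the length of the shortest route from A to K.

11.9 min

Settle nodes by increasing distance from A:
A: 0
J: 4.9  (via A)
G: 5.4  (via A)
F: 6.3  (via G)
M: 7  (via J)
D: 8  (via G)
H: 8.2  (via F)
B: 8.4  (via J)
I: 9.3  (via H)
C: 9.4  (via D)
E: 9.7  (via H)
L: 11.7  (via H)
K: 11.9  (via H)
Shortest route: A–G–F–H–K = 11.9 min.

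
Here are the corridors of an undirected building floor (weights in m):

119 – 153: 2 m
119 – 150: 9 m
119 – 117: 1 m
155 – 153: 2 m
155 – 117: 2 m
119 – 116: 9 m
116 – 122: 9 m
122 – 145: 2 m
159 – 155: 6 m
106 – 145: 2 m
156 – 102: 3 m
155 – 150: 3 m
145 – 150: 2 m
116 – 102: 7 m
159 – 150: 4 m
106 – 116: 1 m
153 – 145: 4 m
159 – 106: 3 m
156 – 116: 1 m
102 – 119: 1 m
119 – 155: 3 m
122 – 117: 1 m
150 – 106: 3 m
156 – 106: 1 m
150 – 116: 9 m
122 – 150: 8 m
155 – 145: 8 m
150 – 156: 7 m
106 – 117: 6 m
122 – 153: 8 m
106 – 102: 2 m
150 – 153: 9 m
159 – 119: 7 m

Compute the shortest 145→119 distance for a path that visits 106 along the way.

Best 145 to 106: 145–106 costing 2
Shortest 106→119: 106–102–119 = 3
Total via 106: 2 + 3 = 5 m.

5 m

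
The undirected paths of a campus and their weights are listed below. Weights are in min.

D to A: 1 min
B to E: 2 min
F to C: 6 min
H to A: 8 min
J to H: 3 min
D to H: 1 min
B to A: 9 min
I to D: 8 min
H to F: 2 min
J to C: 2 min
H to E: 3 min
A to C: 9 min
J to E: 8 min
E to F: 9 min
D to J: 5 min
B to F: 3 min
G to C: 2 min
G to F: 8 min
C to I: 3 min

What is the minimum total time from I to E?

Enumerating some paths:
I → D → H → E: 8+1+3 = 12
I → C → J → E: 3+2+8 = 13
I → C → J → D → H → E: 3+2+5+1+3 = 14
I → C → J → H → E: 3+2+3+3 = 11
The minimum is 11 min via I → C → J → H → E.

11 min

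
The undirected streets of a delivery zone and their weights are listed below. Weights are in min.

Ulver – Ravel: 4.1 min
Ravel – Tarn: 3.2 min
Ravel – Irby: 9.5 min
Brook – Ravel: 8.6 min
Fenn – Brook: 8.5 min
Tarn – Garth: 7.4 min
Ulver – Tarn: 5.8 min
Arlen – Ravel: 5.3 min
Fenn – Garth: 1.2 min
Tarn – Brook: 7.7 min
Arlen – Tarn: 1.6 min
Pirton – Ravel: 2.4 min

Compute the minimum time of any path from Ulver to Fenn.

Candidate routes:
Ulver–Ravel–Tarn–Garth–Fenn: 4.1+3.2+7.4+1.2 = 15.9
Ulver–Tarn–Garth–Fenn: 5.8+7.4+1.2 = 14.4
Ulver–Ravel–Arlen–Tarn–Garth–Fenn: 4.1+5.3+1.6+7.4+1.2 = 19.6
The minimum is 14.4 min via Ulver–Tarn–Garth–Fenn.

14.4 min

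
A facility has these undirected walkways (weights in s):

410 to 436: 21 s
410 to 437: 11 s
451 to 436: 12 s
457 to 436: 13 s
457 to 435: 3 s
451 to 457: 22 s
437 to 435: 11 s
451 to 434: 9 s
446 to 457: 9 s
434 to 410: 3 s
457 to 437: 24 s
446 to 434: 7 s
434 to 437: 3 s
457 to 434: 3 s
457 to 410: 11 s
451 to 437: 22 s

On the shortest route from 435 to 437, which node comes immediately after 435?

Compare a few routes:
435 - 457 - 434 - 437: 3+3+3 = 9
435 - 437: 11 = 11
Cheapest is 435 - 457 - 434 - 437 at 9 s.
So from 435 the first move is to 457.

457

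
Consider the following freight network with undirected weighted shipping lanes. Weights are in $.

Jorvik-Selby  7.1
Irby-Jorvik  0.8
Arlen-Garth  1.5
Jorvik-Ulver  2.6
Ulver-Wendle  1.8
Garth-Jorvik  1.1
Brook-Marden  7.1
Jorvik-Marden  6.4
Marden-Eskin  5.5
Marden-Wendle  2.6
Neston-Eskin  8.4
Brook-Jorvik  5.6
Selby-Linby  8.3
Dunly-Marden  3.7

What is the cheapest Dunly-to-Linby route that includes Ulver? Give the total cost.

Best Dunly to Ulver: Dunly → Marden → Wendle → Ulver costing 8.1
Shortest Ulver→Linby: Ulver → Jorvik → Selby → Linby = 18
Total via Ulver: 8.1 + 18 = $26.1.

$26.1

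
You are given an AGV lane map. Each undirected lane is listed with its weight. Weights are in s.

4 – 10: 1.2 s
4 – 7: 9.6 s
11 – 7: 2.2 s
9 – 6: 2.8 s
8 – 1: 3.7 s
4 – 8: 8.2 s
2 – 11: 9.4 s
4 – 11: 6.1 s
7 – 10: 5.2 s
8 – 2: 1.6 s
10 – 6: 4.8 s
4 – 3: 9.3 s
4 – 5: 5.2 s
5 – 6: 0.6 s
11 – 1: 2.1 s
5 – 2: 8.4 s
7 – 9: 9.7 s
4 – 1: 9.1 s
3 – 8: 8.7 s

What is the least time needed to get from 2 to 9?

Shortest distances from 2:
2: 0
8: 1.6  (via 2)
1: 5.3  (via 8)
11: 7.4  (via 1)
5: 8.4  (via 2)
6: 9  (via 5)
7: 9.6  (via 11)
4: 9.8  (via 8)
3: 10.3  (via 8)
10: 11  (via 4)
9: 11.8  (via 6)
Shortest route: 2 → 5 → 6 → 9 = 11.8 s.

11.8 s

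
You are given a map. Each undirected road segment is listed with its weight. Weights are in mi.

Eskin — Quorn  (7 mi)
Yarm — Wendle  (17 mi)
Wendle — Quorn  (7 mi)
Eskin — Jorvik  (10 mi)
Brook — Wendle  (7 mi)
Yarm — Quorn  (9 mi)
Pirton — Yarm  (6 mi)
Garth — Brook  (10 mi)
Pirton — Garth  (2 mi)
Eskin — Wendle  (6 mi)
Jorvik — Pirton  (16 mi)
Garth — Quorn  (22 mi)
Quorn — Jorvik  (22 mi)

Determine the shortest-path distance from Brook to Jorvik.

23 mi

Compare a few routes:
Brook → Wendle → Quorn → Jorvik: 7+7+22 = 36
Brook → Wendle → Quorn → Eskin → Jorvik: 7+7+7+10 = 31
Brook → Wendle → Eskin → Jorvik: 7+6+10 = 23
Brook → Garth → Pirton → Jorvik: 10+2+16 = 28
Cheapest is Brook → Wendle → Eskin → Jorvik at 23 mi.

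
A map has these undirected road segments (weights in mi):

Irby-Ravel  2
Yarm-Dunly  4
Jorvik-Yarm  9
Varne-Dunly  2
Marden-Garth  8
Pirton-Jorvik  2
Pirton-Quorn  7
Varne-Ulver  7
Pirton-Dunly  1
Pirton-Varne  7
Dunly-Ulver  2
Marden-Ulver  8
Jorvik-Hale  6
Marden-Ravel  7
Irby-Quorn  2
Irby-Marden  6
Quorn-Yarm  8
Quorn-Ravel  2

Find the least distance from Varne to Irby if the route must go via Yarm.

Shortest Varne→Yarm: Varne–Dunly–Yarm = 6
Shortest Yarm→Irby: Yarm–Quorn–Irby = 10
Total via Yarm: 6 + 10 = 16 mi.

16 mi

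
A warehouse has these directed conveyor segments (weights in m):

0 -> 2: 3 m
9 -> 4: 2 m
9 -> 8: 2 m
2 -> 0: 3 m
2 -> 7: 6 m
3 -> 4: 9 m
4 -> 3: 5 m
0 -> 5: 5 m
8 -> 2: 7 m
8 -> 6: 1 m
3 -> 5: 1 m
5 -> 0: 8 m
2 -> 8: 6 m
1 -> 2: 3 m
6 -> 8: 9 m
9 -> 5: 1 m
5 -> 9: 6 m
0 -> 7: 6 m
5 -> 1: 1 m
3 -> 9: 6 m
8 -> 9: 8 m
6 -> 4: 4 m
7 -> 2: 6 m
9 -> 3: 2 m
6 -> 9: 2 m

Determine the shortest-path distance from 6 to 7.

Candidate routes:
6–9–5–1–2–0–7: 2+1+1+3+3+6 = 16
6–9–3–5–1–2–7: 2+2+1+1+3+6 = 15
6–9–5–0–7: 2+1+8+6 = 17
6–9–5–1–2–7: 2+1+1+3+6 = 13
Cheapest is 6–9–5–1–2–7 at 13 m.

13 m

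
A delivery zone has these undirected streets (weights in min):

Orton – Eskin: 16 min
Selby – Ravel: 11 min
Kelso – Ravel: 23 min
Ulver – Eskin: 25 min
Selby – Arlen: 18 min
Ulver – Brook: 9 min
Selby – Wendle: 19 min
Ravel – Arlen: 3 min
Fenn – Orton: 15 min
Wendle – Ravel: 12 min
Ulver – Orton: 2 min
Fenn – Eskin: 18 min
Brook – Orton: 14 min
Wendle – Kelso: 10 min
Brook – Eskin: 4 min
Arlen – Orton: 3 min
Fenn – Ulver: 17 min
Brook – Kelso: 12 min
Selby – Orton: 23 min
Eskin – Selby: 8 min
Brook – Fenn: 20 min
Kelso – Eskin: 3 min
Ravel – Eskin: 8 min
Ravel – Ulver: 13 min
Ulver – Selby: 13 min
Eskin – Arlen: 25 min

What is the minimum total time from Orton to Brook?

Compare a few routes:
Orton–Arlen–Ravel–Eskin–Brook: 3+3+8+4 = 18
Orton–Ulver–Brook: 2+9 = 11
Orton–Brook: 14 = 14
Cheapest is Orton–Ulver–Brook at 11 min.

11 min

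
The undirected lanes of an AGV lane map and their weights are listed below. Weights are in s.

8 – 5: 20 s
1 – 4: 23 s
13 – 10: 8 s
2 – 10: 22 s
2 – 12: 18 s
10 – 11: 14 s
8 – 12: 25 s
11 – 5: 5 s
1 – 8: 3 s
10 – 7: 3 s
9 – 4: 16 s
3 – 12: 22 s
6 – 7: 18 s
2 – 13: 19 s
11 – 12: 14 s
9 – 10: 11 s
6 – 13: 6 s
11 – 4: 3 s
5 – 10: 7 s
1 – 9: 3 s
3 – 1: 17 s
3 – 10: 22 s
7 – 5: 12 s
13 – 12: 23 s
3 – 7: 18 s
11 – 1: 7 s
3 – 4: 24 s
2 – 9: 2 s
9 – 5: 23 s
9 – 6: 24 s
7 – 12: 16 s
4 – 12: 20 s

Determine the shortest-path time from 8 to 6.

Shortest distances from 8:
8: 0
1: 3  (via 8)
9: 6  (via 1)
2: 8  (via 9)
11: 10  (via 1)
4: 13  (via 11)
5: 15  (via 11)
10: 17  (via 9)
3: 20  (via 1)
7: 20  (via 10)
12: 24  (via 11)
13: 25  (via 10)
6: 30  (via 9)
Shortest route: 8 → 1 → 9 → 6 = 30 s.

30 s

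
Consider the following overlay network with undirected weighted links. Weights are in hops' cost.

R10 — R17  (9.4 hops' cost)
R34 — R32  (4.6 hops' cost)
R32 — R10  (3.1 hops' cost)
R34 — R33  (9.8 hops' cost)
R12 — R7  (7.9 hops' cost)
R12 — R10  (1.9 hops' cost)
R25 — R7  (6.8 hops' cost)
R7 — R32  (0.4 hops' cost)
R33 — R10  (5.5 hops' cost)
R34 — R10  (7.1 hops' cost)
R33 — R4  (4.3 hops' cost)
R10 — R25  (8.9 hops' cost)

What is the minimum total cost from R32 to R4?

Running Dijkstra from R32:
R32: 0
R7: 0.4  (via R32)
R10: 3.1  (via R32)
R34: 4.6  (via R32)
R12: 5  (via R10)
R25: 7.2  (via R7)
R33: 8.6  (via R10)
R17: 12.5  (via R10)
R4: 12.9  (via R33)
Shortest route: R32–R10–R33–R4 = 12.9 hops' cost.

12.9 hops' cost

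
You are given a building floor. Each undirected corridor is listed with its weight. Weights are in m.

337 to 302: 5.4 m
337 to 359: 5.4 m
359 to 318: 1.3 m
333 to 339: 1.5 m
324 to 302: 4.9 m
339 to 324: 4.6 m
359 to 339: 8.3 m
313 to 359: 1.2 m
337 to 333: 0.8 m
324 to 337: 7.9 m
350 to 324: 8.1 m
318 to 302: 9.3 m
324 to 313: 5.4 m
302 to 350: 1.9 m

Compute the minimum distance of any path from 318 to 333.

Running Dijkstra from 318:
318: 0
359: 1.3  (via 318)
313: 2.5  (via 359)
337: 6.7  (via 359)
333: 7.5  (via 337)
Shortest route: 318–359–337–333 = 7.5 m.

7.5 m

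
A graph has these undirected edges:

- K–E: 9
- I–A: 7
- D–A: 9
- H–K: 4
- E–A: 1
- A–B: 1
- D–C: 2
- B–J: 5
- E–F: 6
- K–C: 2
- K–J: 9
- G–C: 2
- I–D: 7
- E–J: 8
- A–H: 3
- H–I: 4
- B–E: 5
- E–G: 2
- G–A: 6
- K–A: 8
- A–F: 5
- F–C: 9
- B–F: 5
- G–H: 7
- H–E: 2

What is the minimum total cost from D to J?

13

Candidate routes:
D - C - G - E - B - J: 2+2+2+5+5 = 16
D - C - K - J: 2+2+9 = 13
D - C - G - E - J: 2+2+2+8 = 14
D - A - B - J: 9+1+5 = 15
The minimum is 13 via D - C - K - J.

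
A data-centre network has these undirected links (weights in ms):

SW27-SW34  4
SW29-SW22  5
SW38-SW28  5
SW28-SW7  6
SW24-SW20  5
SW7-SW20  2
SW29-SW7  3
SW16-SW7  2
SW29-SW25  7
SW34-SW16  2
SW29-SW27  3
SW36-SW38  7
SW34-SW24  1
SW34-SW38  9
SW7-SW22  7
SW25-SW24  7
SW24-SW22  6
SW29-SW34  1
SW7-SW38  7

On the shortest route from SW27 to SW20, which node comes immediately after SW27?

SW29

Enumerating some paths:
SW27 - SW29 - SW7 - SW20: 3+3+2 = 8
SW27 - SW29 - SW34 - SW24 - SW20: 3+1+1+5 = 10
SW27 - SW29 - SW34 - SW16 - SW7 - SW20: 3+1+2+2+2 = 10
Cheapest is SW27 - SW29 - SW7 - SW20 at 8 ms.
So from SW27 the first move is to SW29.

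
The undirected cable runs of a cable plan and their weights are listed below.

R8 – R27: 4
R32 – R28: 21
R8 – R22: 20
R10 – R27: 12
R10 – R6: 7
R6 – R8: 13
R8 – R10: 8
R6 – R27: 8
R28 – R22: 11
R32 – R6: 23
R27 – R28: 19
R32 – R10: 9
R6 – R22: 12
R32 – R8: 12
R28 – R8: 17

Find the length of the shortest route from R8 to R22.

20

Candidate routes:
R8 - R27 - R6 - R22: 4+8+12 = 24
R8 - R22: 20 = 20
R8 - R6 - R22: 13+12 = 25
Cheapest is R8 - R22 at 20.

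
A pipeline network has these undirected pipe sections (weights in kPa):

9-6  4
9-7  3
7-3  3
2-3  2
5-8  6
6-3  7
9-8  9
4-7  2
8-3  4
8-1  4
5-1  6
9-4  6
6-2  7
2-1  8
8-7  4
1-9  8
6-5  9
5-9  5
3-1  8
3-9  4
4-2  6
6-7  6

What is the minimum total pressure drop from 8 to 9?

7 kPa

Settle nodes by increasing distance from 8:
8: 0
1: 4  (via 8)
3: 4  (via 8)
7: 4  (via 8)
2: 6  (via 3)
4: 6  (via 7)
5: 6  (via 8)
9: 7  (via 7)
Shortest route: 8 → 7 → 9 = 7 kPa.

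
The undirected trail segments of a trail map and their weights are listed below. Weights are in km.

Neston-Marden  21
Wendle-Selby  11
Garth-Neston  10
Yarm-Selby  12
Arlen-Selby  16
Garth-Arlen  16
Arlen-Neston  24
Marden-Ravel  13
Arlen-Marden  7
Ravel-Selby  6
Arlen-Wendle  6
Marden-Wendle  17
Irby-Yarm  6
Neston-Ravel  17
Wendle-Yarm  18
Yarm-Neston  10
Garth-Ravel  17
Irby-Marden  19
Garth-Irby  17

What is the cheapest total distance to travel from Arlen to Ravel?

Shortest distances from Arlen:
Arlen: 0
Wendle: 6  (via Arlen)
Marden: 7  (via Arlen)
Selby: 16  (via Arlen)
Garth: 16  (via Arlen)
Ravel: 20  (via Marden)
Shortest route: Arlen–Marden–Ravel = 20 km.

20 km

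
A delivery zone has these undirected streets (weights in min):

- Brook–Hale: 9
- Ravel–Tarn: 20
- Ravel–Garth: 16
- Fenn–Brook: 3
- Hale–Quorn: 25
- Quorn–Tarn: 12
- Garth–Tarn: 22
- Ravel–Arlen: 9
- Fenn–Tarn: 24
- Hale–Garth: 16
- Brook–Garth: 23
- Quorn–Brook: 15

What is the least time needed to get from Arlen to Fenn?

Candidate routes:
Arlen - Ravel - Tarn - Fenn: 9+20+24 = 53
Arlen - Ravel - Garth - Hale - Brook - Fenn: 9+16+16+9+3 = 53
Arlen - Ravel - Garth - Brook - Fenn: 9+16+23+3 = 51
Cheapest is Arlen - Ravel - Garth - Brook - Fenn at 51 min.

51 min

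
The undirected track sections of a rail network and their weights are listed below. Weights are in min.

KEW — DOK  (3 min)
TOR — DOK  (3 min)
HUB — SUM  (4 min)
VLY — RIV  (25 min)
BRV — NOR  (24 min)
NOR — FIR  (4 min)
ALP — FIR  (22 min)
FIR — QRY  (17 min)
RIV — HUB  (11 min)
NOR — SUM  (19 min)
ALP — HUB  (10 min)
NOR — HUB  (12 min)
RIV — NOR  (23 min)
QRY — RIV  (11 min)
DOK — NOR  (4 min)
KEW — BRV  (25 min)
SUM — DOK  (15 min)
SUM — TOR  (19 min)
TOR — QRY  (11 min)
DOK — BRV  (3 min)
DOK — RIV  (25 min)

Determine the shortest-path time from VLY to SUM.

40 min

Settle nodes by increasing distance from VLY:
VLY: 0
RIV: 25  (via VLY)
QRY: 36  (via RIV)
HUB: 36  (via RIV)
SUM: 40  (via HUB)
Shortest route: VLY → RIV → HUB → SUM = 40 min.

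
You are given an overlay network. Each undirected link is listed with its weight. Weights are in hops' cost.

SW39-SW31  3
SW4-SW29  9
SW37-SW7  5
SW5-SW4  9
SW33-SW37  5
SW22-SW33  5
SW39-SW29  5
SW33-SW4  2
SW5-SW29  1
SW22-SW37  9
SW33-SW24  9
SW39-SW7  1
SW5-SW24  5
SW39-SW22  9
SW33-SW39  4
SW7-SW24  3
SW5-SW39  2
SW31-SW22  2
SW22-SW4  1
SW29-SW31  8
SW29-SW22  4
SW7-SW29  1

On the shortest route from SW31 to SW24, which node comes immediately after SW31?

Enumerating some paths:
SW31 → SW39 → SW5 → SW24: 3+2+5 = 10
SW31 → SW39 → SW5 → SW29 → SW7 → SW24: 3+2+1+1+3 = 10
SW31 → SW39 → SW7 → SW24: 3+1+3 = 7
SW31 → SW22 → SW29 → SW7 → SW24: 2+4+1+3 = 10
The minimum is 7 hops' cost via SW31 → SW39 → SW7 → SW24.
So from SW31 the first move is to SW39.

SW39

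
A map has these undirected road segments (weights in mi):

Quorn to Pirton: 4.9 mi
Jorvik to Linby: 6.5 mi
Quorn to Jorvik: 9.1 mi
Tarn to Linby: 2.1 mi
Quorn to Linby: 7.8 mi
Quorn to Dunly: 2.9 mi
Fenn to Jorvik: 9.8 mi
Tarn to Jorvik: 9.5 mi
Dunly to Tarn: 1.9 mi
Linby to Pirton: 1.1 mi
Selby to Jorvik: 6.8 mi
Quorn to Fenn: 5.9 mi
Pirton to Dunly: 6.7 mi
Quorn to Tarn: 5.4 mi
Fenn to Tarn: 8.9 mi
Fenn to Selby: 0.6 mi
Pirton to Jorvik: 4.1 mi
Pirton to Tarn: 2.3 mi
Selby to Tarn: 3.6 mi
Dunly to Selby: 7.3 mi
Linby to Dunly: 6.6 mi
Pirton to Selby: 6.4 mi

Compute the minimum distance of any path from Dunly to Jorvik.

Compare a few routes:
Dunly → Tarn → Pirton → Jorvik: 1.9+2.3+4.1 = 8.3
Dunly → Tarn → Linby → Pirton → Jorvik: 1.9+2.1+1.1+4.1 = 9.2
Cheapest is Dunly → Tarn → Pirton → Jorvik at 8.3 mi.

8.3 mi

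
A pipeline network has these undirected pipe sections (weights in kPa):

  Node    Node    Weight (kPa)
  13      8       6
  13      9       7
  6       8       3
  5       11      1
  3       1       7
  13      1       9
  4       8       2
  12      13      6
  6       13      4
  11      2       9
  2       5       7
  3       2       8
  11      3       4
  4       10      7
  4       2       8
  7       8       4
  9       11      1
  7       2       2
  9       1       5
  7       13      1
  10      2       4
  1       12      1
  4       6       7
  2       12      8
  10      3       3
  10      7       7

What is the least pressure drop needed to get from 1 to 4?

Compare a few routes:
1 - 12 - 13 - 8 - 4: 1+6+6+2 = 15
1 - 12 - 13 - 7 - 8 - 4: 1+6+1+4+2 = 14
1 - 12 - 13 - 6 - 8 - 4: 1+6+4+3+2 = 16
1 - 13 - 7 - 8 - 4: 9+1+4+2 = 16
Cheapest is 1 - 12 - 13 - 7 - 8 - 4 at 14 kPa.

14 kPa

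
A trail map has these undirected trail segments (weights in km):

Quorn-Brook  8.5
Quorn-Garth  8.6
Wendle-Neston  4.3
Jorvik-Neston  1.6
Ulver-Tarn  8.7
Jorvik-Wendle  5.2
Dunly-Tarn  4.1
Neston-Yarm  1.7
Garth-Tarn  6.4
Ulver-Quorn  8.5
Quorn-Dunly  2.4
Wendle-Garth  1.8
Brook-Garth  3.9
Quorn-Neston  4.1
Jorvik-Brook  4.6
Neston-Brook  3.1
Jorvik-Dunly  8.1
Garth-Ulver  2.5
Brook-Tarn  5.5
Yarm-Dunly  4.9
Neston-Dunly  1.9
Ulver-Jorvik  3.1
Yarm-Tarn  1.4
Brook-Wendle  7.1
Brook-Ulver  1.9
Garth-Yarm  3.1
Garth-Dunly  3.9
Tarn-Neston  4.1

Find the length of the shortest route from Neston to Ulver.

Candidate routes:
Neston - Yarm - Garth - Ulver: 1.7+3.1+2.5 = 7.3
Neston - Brook - Ulver: 3.1+1.9 = 5
Neston - Jorvik - Ulver: 1.6+3.1 = 4.7
Neston - Jorvik - Brook - Ulver: 1.6+4.6+1.9 = 8.1
Cheapest is Neston - Jorvik - Ulver at 4.7 km.

4.7 km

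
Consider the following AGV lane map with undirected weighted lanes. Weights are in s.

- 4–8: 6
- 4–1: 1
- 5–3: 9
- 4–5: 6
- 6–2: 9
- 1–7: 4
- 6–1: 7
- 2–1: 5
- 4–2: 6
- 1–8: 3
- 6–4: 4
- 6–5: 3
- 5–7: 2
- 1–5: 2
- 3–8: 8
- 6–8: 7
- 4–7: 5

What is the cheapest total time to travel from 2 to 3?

16 s

Shortest distances from 2:
2: 0
1: 5  (via 2)
4: 6  (via 2)
5: 7  (via 1)
8: 8  (via 1)
6: 9  (via 2)
7: 9  (via 1)
3: 16  (via 5)
Shortest route: 2 → 1 → 5 → 3 = 16 s.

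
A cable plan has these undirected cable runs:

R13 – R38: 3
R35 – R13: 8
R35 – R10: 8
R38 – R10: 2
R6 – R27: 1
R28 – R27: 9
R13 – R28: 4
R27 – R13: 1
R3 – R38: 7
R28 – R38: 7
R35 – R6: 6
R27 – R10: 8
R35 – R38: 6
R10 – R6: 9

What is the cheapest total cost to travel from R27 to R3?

11

Shortest distances from R27:
R27: 0
R6: 1  (via R27)
R13: 1  (via R27)
R38: 4  (via R13)
R28: 5  (via R13)
R10: 6  (via R38)
R35: 7  (via R6)
R3: 11  (via R38)
Shortest route: R27 → R13 → R38 → R3 = 11.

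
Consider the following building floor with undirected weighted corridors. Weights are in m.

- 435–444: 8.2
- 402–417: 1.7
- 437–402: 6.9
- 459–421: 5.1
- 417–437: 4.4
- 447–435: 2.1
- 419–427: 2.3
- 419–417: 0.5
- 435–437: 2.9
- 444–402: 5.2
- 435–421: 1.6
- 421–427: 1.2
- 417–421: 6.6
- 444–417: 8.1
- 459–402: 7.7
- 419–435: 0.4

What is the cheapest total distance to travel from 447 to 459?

8.8 m

Running Dijkstra from 447:
447: 0
435: 2.1  (via 447)
419: 2.5  (via 435)
417: 3  (via 419)
421: 3.7  (via 435)
402: 4.7  (via 417)
427: 4.8  (via 419)
437: 5  (via 435)
459: 8.8  (via 421)
Shortest route: 447 → 435 → 421 → 459 = 8.8 m.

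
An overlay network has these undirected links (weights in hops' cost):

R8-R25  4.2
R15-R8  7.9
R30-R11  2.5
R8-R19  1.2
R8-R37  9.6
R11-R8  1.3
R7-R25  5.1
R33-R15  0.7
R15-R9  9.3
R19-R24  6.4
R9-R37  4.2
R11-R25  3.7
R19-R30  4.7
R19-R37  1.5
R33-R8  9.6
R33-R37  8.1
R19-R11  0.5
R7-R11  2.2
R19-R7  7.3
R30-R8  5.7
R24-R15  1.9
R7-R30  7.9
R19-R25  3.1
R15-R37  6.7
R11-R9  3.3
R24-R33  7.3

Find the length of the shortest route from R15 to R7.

Candidate routes:
R15–R37–R19–R11–R7: 6.7+1.5+0.5+2.2 = 10.9
R15–R24–R19–R11–R7: 1.9+6.4+0.5+2.2 = 11
Cheapest is R15–R37–R19–R11–R7 at 10.9 hops' cost.

10.9 hops' cost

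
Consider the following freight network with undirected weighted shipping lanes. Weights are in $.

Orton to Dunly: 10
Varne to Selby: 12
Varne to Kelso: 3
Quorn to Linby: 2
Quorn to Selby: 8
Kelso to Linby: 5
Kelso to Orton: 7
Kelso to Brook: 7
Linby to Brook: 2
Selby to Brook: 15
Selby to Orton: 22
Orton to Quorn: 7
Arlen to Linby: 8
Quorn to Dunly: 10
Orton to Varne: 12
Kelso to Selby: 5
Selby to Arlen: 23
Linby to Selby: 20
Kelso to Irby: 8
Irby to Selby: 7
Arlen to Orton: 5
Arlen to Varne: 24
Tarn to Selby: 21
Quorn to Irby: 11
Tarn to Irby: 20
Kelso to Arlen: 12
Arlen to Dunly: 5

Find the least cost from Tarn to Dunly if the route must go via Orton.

$43

Shortest Tarn→Orton: Tarn → Selby → Kelso → Orton = 33
Shortest Orton→Dunly: Orton → Dunly = 10
Total via Orton: 33 + 10 = $43.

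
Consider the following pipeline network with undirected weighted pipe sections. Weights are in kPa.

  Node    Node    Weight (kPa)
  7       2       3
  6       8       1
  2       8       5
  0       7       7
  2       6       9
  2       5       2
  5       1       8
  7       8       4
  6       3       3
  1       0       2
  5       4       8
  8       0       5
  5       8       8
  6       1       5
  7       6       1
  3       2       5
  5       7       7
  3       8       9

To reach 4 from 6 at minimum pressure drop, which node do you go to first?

7

Candidate routes:
6–7–2–5–4: 1+3+2+8 = 14
6–8–2–5–4: 1+5+2+8 = 16
The minimum is 14 kPa via 6–7–2–5–4.
So from 6 the first move is to 7.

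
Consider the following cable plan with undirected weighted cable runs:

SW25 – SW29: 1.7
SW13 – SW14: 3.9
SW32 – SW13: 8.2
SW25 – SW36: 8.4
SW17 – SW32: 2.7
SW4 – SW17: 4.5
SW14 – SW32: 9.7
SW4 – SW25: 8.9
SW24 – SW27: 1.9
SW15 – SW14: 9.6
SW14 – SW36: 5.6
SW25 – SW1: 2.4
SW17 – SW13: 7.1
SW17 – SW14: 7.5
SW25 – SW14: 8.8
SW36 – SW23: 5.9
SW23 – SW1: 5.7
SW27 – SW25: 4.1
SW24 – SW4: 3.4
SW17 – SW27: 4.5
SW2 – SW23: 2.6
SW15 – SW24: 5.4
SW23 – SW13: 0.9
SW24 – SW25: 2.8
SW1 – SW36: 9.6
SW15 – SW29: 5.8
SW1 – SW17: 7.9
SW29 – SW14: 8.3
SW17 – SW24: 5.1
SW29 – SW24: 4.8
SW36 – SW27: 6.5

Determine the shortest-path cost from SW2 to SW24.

13.5

Running Dijkstra from SW2:
SW2: 0
SW23: 2.6  (via SW2)
SW13: 3.5  (via SW23)
SW14: 7.4  (via SW13)
SW1: 8.3  (via SW23)
SW36: 8.5  (via SW23)
SW17: 10.6  (via SW13)
SW25: 10.7  (via SW1)
SW32: 11.7  (via SW13)
SW29: 12.4  (via SW25)
SW24: 13.5  (via SW25)
Shortest route: SW2–SW23–SW1–SW25–SW24 = 13.5.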